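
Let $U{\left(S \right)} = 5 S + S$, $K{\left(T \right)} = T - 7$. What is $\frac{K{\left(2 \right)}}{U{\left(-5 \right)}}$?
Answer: $\frac{1}{6} \approx 0.16667$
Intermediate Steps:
$K{\left(T \right)} = -7 + T$
$U{\left(S \right)} = 6 S$
$\frac{K{\left(2 \right)}}{U{\left(-5 \right)}} = \frac{-7 + 2}{6 \left(-5\right)} = - \frac{5}{-30} = \left(-5\right) \left(- \frac{1}{30}\right) = \frac{1}{6}$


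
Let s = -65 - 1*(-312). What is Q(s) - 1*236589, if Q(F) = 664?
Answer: -235925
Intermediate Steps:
s = 247 (s = -65 + 312 = 247)
Q(s) - 1*236589 = 664 - 1*236589 = 664 - 236589 = -235925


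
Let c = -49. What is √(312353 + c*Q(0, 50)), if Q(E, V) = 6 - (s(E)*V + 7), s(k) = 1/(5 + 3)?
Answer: √1250833/2 ≈ 559.20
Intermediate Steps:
s(k) = ⅛ (s(k) = 1/8 = ⅛)
Q(E, V) = -1 - V/8 (Q(E, V) = 6 - (V/8 + 7) = 6 - (7 + V/8) = 6 + (-7 - V/8) = -1 - V/8)
√(312353 + c*Q(0, 50)) = √(312353 - 49*(-1 - ⅛*50)) = √(312353 - 49*(-1 - 25/4)) = √(312353 - 49*(-29/4)) = √(312353 + 1421/4) = √(1250833/4) = √1250833/2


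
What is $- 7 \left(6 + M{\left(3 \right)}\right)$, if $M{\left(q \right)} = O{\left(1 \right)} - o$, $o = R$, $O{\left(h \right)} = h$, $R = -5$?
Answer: $-84$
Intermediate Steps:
$o = -5$
$M{\left(q \right)} = 6$ ($M{\left(q \right)} = 1 - -5 = 1 + 5 = 6$)
$- 7 \left(6 + M{\left(3 \right)}\right) = - 7 \left(6 + 6\right) = \left(-7\right) 12 = -84$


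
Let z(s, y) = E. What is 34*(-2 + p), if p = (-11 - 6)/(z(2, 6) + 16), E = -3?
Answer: -1462/13 ≈ -112.46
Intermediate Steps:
z(s, y) = -3
p = -17/13 (p = (-11 - 6)/(-3 + 16) = -17/13 ≈ -1.3077)
34*(-2 + p) = 34*(-2 - 17/13) = 34*(-43/13) = -1462/13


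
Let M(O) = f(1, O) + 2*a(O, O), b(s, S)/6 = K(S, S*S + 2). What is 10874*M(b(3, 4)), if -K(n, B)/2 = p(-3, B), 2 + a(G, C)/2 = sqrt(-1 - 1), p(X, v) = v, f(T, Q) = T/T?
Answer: -76118 + 43496*I*sqrt(2) ≈ -76118.0 + 61513.0*I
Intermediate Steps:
f(T, Q) = 1
a(G, C) = -4 + 2*I*sqrt(2) (a(G, C) = -4 + 2*sqrt(-1 - 1) = -4 + 2*sqrt(-2) = -4 + 2*(I*sqrt(2)) = -4 + 2*I*sqrt(2))
K(n, B) = -2*B
b(s, S) = -24 - 12*S**2 (b(s, S) = 6*(-2*(S*S + 2)) = 6*(-2*(S**2 + 2)) = 6*(-2*(2 + S**2)) = 6*(-4 - 2*S**2) = -24 - 12*S**2)
M(O) = -7 + 4*I*sqrt(2) (M(O) = 1 + 2*(-4 + 2*I*sqrt(2)) = 1 + (-8 + 4*I*sqrt(2)) = -7 + 4*I*sqrt(2))
10874*M(b(3, 4)) = 10874*(-7 + 4*I*sqrt(2)) = -76118 + 43496*I*sqrt(2)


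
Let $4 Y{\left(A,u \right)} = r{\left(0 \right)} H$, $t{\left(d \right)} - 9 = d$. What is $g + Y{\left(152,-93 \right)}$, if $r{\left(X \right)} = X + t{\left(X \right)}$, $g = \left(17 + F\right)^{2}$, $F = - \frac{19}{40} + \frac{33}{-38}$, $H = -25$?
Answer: $\frac{109096201}{577600} \approx 188.88$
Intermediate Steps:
$t{\left(d \right)} = 9 + d$
$F = - \frac{1021}{760}$ ($F = \left(-19\right) \frac{1}{40} + 33 \left(- \frac{1}{38}\right) = - \frac{19}{40} - \frac{33}{38} = - \frac{1021}{760} \approx -1.3434$)
$g = \frac{141586201}{577600}$ ($g = \left(17 - \frac{1021}{760}\right)^{2} = \left(\frac{11899}{760}\right)^{2} = \frac{141586201}{577600} \approx 245.13$)
$r{\left(X \right)} = 9 + 2 X$ ($r{\left(X \right)} = X + \left(9 + X\right) = 9 + 2 X$)
$Y{\left(A,u \right)} = - \frac{225}{4}$ ($Y{\left(A,u \right)} = \frac{\left(9 + 2 \cdot 0\right) \left(-25\right)}{4} = \frac{\left(9 + 0\right) \left(-25\right)}{4} = \frac{9 \left(-25\right)}{4} = \frac{1}{4} \left(-225\right) = - \frac{225}{4}$)
$g + Y{\left(152,-93 \right)} = \frac{141586201}{577600} - \frac{225}{4} = \frac{109096201}{577600}$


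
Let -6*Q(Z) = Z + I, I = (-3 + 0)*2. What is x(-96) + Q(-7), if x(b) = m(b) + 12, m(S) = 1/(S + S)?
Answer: 2719/192 ≈ 14.161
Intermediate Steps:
I = -6 (I = -3*2 = -6)
Q(Z) = 1 - Z/6 (Q(Z) = -(Z - 6)/6 = -(-6 + Z)/6 = 1 - Z/6)
m(S) = 1/(2*S)
x(b) = 12 + 1/(2*b) (x(b) = 1/(2*b) + 12 = 12 + 1/(2*b))
x(-96) + Q(-7) = (12 + (½)/(-96)) + (1 - ⅙*(-7)) = (12 + (½)*(-1/96)) + (1 + 7/6) = (12 - 1/192) + 13/6 = 2303/192 + 13/6 = 2719/192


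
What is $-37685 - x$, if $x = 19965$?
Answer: $-57650$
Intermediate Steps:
$-37685 - x = -37685 - 19965 = -57650$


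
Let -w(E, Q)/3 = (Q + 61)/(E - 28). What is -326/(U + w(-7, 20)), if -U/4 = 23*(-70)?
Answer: -11410/225643 ≈ -0.050567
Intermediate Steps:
w(E, Q) = -3*(61 + Q)/(-28 + E) (w(E, Q) = -3*(Q + 61)/(E - 28) = -3*(61 + Q)/(-28 + E))
U = 6440 (U = -92*(-70) = -4*(-1610) = 6440)
-326/(U + w(-7, 20)) = -326/(6440 + 3*(-61 - 1*20)/(-28 - 7)) = -326/(6440 + 3*(-61 - 20)/(-35)) = -326/(6440 + 3*(-1/35)*(-81)) = -326/(6440 + 243/35) = -326/225643/35 = -326*35/225643 = -11410/225643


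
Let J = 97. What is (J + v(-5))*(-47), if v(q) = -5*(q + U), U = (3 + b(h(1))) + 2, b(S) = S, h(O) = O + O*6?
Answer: -2914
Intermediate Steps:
h(O) = 7*O (h(O) = O + 6*O = 7*O)
U = 12 (U = (3 + 7*1) + 2 = (3 + 7) + 2 = 10 + 2 = 12)
v(q) = -60 - 5*q (v(q) = -5*(q + 12) = -5*(12 + q) = -60 - 5*q)
(J + v(-5))*(-47) = (97 + (-60 - 5*(-5)))*(-47) = (97 + (-60 + 25))*(-47) = (97 - 35)*(-47) = 62*(-47) = -2914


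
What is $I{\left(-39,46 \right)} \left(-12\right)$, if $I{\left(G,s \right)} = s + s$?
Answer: $-1104$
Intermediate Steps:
$I{\left(G,s \right)} = 2 s$
$I{\left(-39,46 \right)} \left(-12\right) = 2 \cdot 46 \left(-12\right) = 92 \left(-12\right) = -1104$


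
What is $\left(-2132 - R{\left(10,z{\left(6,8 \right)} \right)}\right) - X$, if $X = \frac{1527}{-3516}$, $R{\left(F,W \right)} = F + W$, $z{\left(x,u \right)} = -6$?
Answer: $- \frac{2502883}{1172} \approx -2135.6$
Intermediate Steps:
$X = - \frac{509}{1172}$ ($X = 1527 \left(- \frac{1}{3516}\right) = - \frac{509}{1172} \approx -0.4343$)
$\left(-2132 - R{\left(10,z{\left(6,8 \right)} \right)}\right) - X = \left(-2132 - \left(10 - 6\right)\right) - - \frac{509}{1172} = \left(-2132 - 4\right) + \frac{509}{1172} = -2136 + \frac{509}{1172} = - \frac{2502883}{1172}$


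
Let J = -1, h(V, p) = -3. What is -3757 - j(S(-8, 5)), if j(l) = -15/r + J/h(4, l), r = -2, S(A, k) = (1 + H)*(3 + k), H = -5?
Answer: -22589/6 ≈ -3764.8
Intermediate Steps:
S(A, k) = -12 - 4*k (S(A, k) = (1 - 5)*(3 + k) = -4*(3 + k) = -12 - 4*k)
j(l) = 47/6 (j(l) = -15/(-2) - 1/(-3) = -15*(-1/2) - 1*(-1/3) = 15/2 + 1/3 = 47/6)
-3757 - j(S(-8, 5)) = -3757 - 1*47/6 = -3757 - 47/6 = -22589/6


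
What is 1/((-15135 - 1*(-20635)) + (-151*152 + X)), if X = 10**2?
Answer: -1/17352 ≈ -5.7630e-5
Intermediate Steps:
X = 100
1/((-15135 - 1*(-20635)) + (-151*152 + X)) = 1/((-15135 - 1*(-20635)) + (-151*152 + 100)) = 1/((-15135 + 20635) + (-22952 + 100)) = 1/(5500 - 22852) = 1/(-17352) = -1/17352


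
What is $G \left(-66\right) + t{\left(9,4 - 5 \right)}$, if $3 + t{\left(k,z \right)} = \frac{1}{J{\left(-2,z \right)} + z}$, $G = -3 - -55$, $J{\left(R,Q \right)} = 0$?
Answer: $-3436$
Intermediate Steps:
$G = 52$ ($G = -3 + 55 = 52$)
$t{\left(k,z \right)} = -3 + \frac{1}{z}$ ($t{\left(k,z \right)} = -3 + \frac{1}{0 + z} = -3 + \frac{1}{z}$)
$G \left(-66\right) + t{\left(9,4 - 5 \right)} = 52 \left(-66\right) - \left(3 - \frac{1}{4 - 5}\right) = -3432 - \left(3 - \frac{1}{4 - 5}\right) = -3432 - \left(3 - \frac{1}{-1}\right) = -3432 - 4 = -3436$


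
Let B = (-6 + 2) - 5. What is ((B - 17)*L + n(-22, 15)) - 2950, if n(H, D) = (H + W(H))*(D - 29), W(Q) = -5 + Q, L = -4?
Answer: -2160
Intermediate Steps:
B = -9 (B = -4 - 5 = -9)
n(H, D) = (-29 + D)*(-5 + 2*H) (n(H, D) = (H + (-5 + H))*(D - 29) = (-5 + 2*H)*(-29 + D) = (-29 + D)*(-5 + 2*H))
((B - 17)*L + n(-22, 15)) - 2950 = ((-9 - 17)*(-4) + (145 - 58*(-22) + 15*(-22) + 15*(-5 - 22))) - 2950 = (-26*(-4) + (145 + 1276 - 330 + 15*(-27))) - 2950 = (104 + (145 + 1276 - 330 - 405)) - 2950 = (104 + 686) - 2950 = 790 - 2950 = -2160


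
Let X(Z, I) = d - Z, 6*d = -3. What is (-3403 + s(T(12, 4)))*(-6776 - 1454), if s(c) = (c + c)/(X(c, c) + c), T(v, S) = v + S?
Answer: 28533410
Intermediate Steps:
d = -½ (d = (⅙)*(-3) = -½ ≈ -0.50000)
T(v, S) = S + v
X(Z, I) = -½ - Z
s(c) = -4*c (s(c) = (c + c)/((-½ - c) + c) = (2*c)/(-½) = (2*c)*(-2) = -4*c)
(-3403 + s(T(12, 4)))*(-6776 - 1454) = (-3403 - 4*(4 + 12))*(-6776 - 1454) = (-3403 - 4*16)*(-8230) = (-3403 - 64)*(-8230) = -3467*(-8230) = 28533410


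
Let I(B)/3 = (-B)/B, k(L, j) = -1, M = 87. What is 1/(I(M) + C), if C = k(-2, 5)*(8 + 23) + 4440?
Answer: 1/4406 ≈ 0.00022696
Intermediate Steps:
I(B) = -3 (I(B) = 3*((-B)/B) = 3*(-1) = -3)
C = 4409 (C = -(8 + 23) + 4440 = -1*31 + 4440 = -31 + 4440 = 4409)
1/(I(M) + C) = 1/(-3 + 4409) = 1/4406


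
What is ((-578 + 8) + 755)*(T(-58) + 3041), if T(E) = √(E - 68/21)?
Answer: 562585 + 185*I*√27006/21 ≈ 5.6259e+5 + 1447.7*I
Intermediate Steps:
T(E) = √(-68/21 + E) (T(E) = √(E - 68*1/21) = √(E - 68/21) = √(-68/21 + E))
((-578 + 8) + 755)*(T(-58) + 3041) = ((-578 + 8) + 755)*(√(-1428 + 441*(-58))/21 + 3041) = (-570 + 755)*(√(-1428 - 25578)/21 + 3041) = 185*(√(-27006)/21 + 3041) = 185*((I*√27006)/21 + 3041) = 185*(I*√27006/21 + 3041) = 185*(3041 + I*√27006/21) = 562585 + 185*I*√27006/21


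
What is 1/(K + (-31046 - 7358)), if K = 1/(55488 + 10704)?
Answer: -66192/2542037567 ≈ -2.6039e-5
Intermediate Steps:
K = 1/66192 ≈ 1.5108e-5
1/(K + (-31046 - 7358)) = 1/(1/66192 + (-31046 - 7358)) = 1/(1/66192 - 38404) = 1/(-2542037567/66192) = -66192/2542037567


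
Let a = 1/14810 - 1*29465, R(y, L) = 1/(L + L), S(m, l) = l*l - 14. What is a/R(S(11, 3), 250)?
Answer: -21818832450/1481 ≈ -1.4732e+7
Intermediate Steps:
S(m, l) = -14 + l² (S(m, l) = l² - 14 = -14 + l²)
R(y, L) = 1/(2*L)
a = -436376649/14810 (a = 1/14810 - 29465 = -436376649/14810 ≈ -29465.)
a/R(S(11, 3), 250) = -436376649/(14810*((½)/250)) = -436376649/(14810*((½)*(1/250))) = -436376649/(14810*1/500) = -436376649/14810*500 = -21818832450/1481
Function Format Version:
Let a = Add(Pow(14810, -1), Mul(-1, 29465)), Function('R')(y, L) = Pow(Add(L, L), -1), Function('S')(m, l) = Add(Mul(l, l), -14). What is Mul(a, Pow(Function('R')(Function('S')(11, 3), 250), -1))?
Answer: Rational(-21818832450, 1481) ≈ -1.4732e+7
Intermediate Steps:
Function('S')(m, l) = Add(-14, Pow(l, 2)) (Function('S')(m, l) = Add(Pow(l, 2), -14) = Add(-14, Pow(l, 2)))
Function('R')(y, L) = Mul(Rational(1, 2), Pow(L, -1)) (Function('R')(y, L) = Pow(Mul(2, L), -1) = Mul(Rational(1, 2), Pow(L, -1)))
a = Rational(-436376649, 14810) (a = Add(Rational(1, 14810), -29465) = Rational(-436376649, 14810) ≈ -29465.)
Mul(a, Pow(Function('R')(Function('S')(11, 3), 250), -1)) = Mul(Rational(-436376649, 14810), Pow(Mul(Rational(1, 2), Pow(250, -1)), -1)) = Mul(Rational(-436376649, 14810), Pow(Mul(Rational(1, 2), Rational(1, 250)), -1)) = Mul(Rational(-436376649, 14810), Pow(Rational(1, 500), -1)) = Mul(Rational(-436376649, 14810), 500) = Rational(-21818832450, 1481)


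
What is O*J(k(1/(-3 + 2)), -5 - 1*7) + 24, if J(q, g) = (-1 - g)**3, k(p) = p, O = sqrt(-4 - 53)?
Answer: 24 + 1331*I*sqrt(57) ≈ 24.0 + 10049.0*I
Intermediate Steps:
O = I*sqrt(57) (O = sqrt(-57) = I*sqrt(57) ≈ 7.5498*I)
O*J(k(1/(-3 + 2)), -5 - 1*7) + 24 = (I*sqrt(57))*(-(1 + (-5 - 1*7))**3) + 24 = (I*sqrt(57))*(-(1 + (-5 - 7))**3) + 24 = (I*sqrt(57))*(-(1 - 12)**3) + 24 = (I*sqrt(57))*(-1*(-11)**3) + 24 = (I*sqrt(57))*(-1*(-1331)) + 24 = (I*sqrt(57))*1331 + 24 = 1331*I*sqrt(57) + 24 = 24 + 1331*I*sqrt(57)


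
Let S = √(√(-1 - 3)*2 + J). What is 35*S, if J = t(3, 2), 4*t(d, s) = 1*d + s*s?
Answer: 35*√(7 + 16*I)/2 ≈ 61.205 + 40.029*I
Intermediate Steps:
t(d, s) = d/4 + s²/4 (t(d, s) = (1*d + s*s)/4 = (d + s²)/4 = d/4 + s²/4)
J = 7/4 (J = (¼)*3 + (¼)*2² = ¾ + (¼)*4 = ¾ + 1 = 7/4 ≈ 1.7500)
S = √(7/4 + 4*I) (S = √(√(-1 - 3)*2 + 7/4) = √(√(-4)*2 + 7/4) = √((2*I)*2 + 7/4) = √(4*I + 7/4) = √(7/4 + 4*I) ≈ 1.7487 + 1.1437*I)
35*S = 35*(√(7 + 16*I)/2) = 35*√(7 + 16*I)/2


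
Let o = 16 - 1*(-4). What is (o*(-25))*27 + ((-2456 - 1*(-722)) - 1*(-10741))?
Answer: -4493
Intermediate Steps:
o = 20 (o = 16 + 4 = 20)
(o*(-25))*27 + ((-2456 - 1*(-722)) - 1*(-10741)) = (20*(-25))*27 + ((-2456 - 1*(-722)) - 1*(-10741)) = -500*27 + ((-2456 + 722) + 10741) = -13500 + (-1734 + 10741) = -13500 + 9007 = -4493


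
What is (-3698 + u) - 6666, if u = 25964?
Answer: 15600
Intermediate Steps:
(-3698 + u) - 6666 = (-3698 + 25964) - 6666 = 22266 - 6666 = 15600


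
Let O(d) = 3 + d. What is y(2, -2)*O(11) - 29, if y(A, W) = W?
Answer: -57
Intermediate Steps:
y(2, -2)*O(11) - 29 = -2*(3 + 11) - 29 = -2*14 - 29 = -28 - 29 = -57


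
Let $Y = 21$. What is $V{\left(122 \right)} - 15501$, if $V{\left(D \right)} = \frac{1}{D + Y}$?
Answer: $- \frac{2216642}{143} \approx -15501.0$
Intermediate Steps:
$V{\left(D \right)} = \frac{1}{21 + D}$ ($V{\left(D \right)} = \frac{1}{D + 21} = \frac{1}{21 + D}$)
$V{\left(122 \right)} - 15501 = \frac{1}{21 + 122} - 15501 = \frac{1}{143} - 15501 = - \frac{2216642}{143}$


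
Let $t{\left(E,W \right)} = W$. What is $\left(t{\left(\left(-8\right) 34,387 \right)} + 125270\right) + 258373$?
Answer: $384030$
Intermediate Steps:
$\left(t{\left(\left(-8\right) 34,387 \right)} + 125270\right) + 258373 = \left(387 + 125270\right) + 258373 = 125657 + 258373 = 384030$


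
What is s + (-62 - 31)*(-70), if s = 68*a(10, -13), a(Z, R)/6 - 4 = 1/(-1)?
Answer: 7734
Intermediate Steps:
a(Z, R) = 18 (a(Z, R) = 24 + 6/(-1) = 24 + 6*(-1) = 24 - 6 = 18)
s = 1224 (s = 68*18 = 1224)
s + (-62 - 31)*(-70) = 1224 + (-62 - 31)*(-70) = 1224 - 93*(-70) = 1224 + 6510 = 7734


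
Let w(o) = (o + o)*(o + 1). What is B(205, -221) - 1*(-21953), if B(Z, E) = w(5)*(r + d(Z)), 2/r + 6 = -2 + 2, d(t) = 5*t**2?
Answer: 12629433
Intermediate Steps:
w(o) = 2*o*(1 + o) (w(o) = (2*o)*(1 + o) = 2*o*(1 + o))
r = -1/3 (r = 2/(-6 + (-2 + 2)) = 2/(-6 + 0) = 2/(-6) = 2*(-1/6) = -1/3 ≈ -0.33333)
B(Z, E) = -20 + 300*Z**2 (B(Z, E) = (2*5*(1 + 5))*(-1/3 + 5*Z**2) = (2*5*6)*(-1/3 + 5*Z**2) = 60*(-1/3 + 5*Z**2) = -20 + 300*Z**2)
B(205, -221) - 1*(-21953) = (-20 + 300*205**2) - 1*(-21953) = (-20 + 300*42025) + 21953 = (-20 + 12607500) + 21953 = 12607480 + 21953 = 12629433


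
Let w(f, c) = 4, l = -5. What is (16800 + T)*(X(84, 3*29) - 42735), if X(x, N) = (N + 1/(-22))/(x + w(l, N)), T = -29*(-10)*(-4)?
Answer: -161743106885/242 ≈ -6.6836e+8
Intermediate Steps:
T = -1160 (T = 290*(-4) = -1160)
X(x, N) = (-1/22 + N)/(4 + x) (X(x, N) = (N + 1/(-22))/(x + 4) = (N - 1/22)/(4 + x) = (-1/22 + N)/(4 + x))
(16800 + T)*(X(84, 3*29) - 42735) = (16800 - 1160)*((-1/22 + 3*29)/(4 + 84) - 42735) = 15640*((-1/22 + 87)/88 - 42735) = 15640*((1/88)*(1913/22) - 42735) = 15640*(1913/1936 - 42735) = 15640*(-82733047/1936) = -161743106885/242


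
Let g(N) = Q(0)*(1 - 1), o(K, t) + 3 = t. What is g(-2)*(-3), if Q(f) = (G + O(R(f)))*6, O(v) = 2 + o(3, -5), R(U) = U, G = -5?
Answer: 0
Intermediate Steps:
o(K, t) = -3 + t
O(v) = -6 (O(v) = 2 + (-3 - 5) = 2 - 8 = -6)
Q(f) = -66 (Q(f) = (-5 - 6)*6 = -11*6 = -66)
g(N) = 0 (g(N) = -66*(1 - 1) = -66*0 = 0)
g(-2)*(-3) = 0*(-3) = 0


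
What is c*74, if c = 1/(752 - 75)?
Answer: 74/677 ≈ 0.10931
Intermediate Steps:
c = 1/677 ≈ 0.0014771
c*74 = (1/677)*74 = 74/677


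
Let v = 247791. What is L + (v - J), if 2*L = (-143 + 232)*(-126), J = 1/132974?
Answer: 32204175215/132974 ≈ 2.4218e+5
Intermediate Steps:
J = 1/132974 ≈ 7.5203e-6
L = -5607 (L = ((-143 + 232)*(-126))/2 = (89*(-126))/2 = (½)*(-11214) = -5607)
L + (v - J) = -5607 + (247791 - 1*1/132974) = -5607 + (247791 - 1/132974) = -5607 + 32949760433/132974 = 32204175215/132974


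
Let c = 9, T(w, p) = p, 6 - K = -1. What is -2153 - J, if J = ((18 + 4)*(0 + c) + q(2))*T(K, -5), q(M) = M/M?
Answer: -1158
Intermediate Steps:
K = 7 (K = 6 - 1*(-1) = 6 + 1 = 7)
q(M) = 1
J = -995 (J = ((18 + 4)*(0 + 9) + 1)*(-5) = (22*9 + 1)*(-5) = (198 + 1)*(-5) = 199*(-5) = -995)
-2153 - J = -2153 - 1*(-995) = -2153 + 995 = -1158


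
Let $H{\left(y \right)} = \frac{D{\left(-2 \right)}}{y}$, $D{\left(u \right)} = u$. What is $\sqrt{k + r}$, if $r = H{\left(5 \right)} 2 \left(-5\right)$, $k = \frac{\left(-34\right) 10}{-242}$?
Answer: $\frac{\sqrt{654}}{11} \approx 2.3249$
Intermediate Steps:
$H{\left(y \right)} = - \frac{2}{y}$
$k = \frac{170}{121}$ ($k = \left(-340\right) \left(- \frac{1}{242}\right) = \frac{170}{121} \approx 1.405$)
$r = 4$ ($r = - \frac{2}{5} \cdot 2 \left(-5\right) = \left(-2\right) \frac{1}{5} \cdot 2 \left(-5\right) = \left(- \frac{2}{5}\right) 2 \left(-5\right) = \left(- \frac{4}{5}\right) \left(-5\right) = 4$)
$\sqrt{k + r} = \sqrt{\frac{170}{121} + 4} = \sqrt{\frac{654}{121}} = \frac{\sqrt{654}}{11}$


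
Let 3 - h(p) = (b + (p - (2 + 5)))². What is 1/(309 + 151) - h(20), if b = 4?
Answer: 131561/460 ≈ 286.00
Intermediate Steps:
h(p) = 3 - (-3 + p)² (h(p) = 3 - (4 + (p - (2 + 5)))² = 3 - (4 + (p - 1*7))² = 3 - (4 + (p - 7))² = 3 - (4 + (-7 + p))² = 3 - (-3 + p)²)
1/(309 + 151) - h(20) = 1/(309 + 151) - (3 - (-3 + 20)²) = 1/460 - (3 - 1*17²) = 1/460 - (3 - 1*289) = 1/460 - (3 - 289) = 1/460 - 1*(-286) = 1/460 + 286 = 131561/460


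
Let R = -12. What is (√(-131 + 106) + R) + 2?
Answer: -10 + 5*I ≈ -10.0 + 5.0*I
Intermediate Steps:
(√(-131 + 106) + R) + 2 = (√(-131 + 106) - 12) + 2 = (√(-25) - 12) + 2 = (5*I - 12) + 2 = (-12 + 5*I) + 2 = -10 + 5*I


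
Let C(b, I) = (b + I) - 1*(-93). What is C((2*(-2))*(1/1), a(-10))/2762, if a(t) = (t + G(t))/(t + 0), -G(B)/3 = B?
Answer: 87/2762 ≈ 0.031499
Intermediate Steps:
G(B) = -3*B
a(t) = -2 (a(t) = (t - 3*t)/(t + 0) = (-2*t)/t = -2)
C(b, I) = 93 + I + b (C(b, I) = (I + b) + 93 = 93 + I + b)
C((2*(-2))*(1/1), a(-10))/2762 = (93 - 2 + (2*(-2))*(1/1))/2762 = (93 - 2 - 4)*(1/2762) = 87*(1/2762) = 87/2762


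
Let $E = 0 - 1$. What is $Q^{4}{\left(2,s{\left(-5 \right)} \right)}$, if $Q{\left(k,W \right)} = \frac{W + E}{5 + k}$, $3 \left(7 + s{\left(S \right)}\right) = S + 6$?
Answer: $\frac{279841}{194481} \approx 1.4389$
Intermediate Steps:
$E = -1$
$s{\left(S \right)} = -5 + \frac{S}{3}$ ($s{\left(S \right)} = -7 + \frac{S + 6}{3} = -7 + \frac{6 + S}{3} = -7 + \left(2 + \frac{S}{3}\right) = -5 + \frac{S}{3}$)
$Q{\left(k,W \right)} = \frac{-1 + W}{5 + k}$ ($Q{\left(k,W \right)} = \frac{W - 1}{5 + k} = \frac{-1 + W}{5 + k}$)
$Q^{4}{\left(2,s{\left(-5 \right)} \right)} = \left(\frac{-1 + \left(-5 + \frac{1}{3} \left(-5\right)\right)}{5 + 2}\right)^{4} = \left(\frac{-1 - \frac{20}{3}}{7}\right)^{4} = \left(\frac{1}{7} \left(- \frac{23}{3}\right)\right)^{4} = \left(- \frac{23}{21}\right)^{4} = \frac{279841}{194481}$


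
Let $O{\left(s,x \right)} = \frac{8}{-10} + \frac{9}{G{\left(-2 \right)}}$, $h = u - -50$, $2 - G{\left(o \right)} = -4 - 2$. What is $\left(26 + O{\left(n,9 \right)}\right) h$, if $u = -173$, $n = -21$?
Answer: $- \frac{129519}{40} \approx -3238.0$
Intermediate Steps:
$G{\left(o \right)} = 8$ ($G{\left(o \right)} = 2 - \left(-4 - 2\right) = 2 - -6 = 2 + 6 = 8$)
$h = -123$ ($h = -173 - -50 = -173 + 50 = -123$)
$O{\left(s,x \right)} = \frac{13}{40}$ ($O{\left(s,x \right)} = \frac{8}{-10} + \frac{9}{8} = 8 \left(- \frac{1}{10}\right) + 9 \cdot \frac{1}{8} = - \frac{4}{5} + \frac{9}{8} = \frac{13}{40}$)
$\left(26 + O{\left(n,9 \right)}\right) h = \left(26 + \frac{13}{40}\right) \left(-123\right) = \frac{1053}{40} \left(-123\right) = - \frac{129519}{40}$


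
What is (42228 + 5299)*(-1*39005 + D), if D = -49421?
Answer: -4202622502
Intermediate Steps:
(42228 + 5299)*(-1*39005 + D) = (42228 + 5299)*(-1*39005 - 49421) = 47527*(-39005 - 49421) = 47527*(-88426) = -4202622502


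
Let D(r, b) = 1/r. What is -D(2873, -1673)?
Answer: -1/2873 ≈ -0.00034807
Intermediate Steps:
-D(2873, -1673) = -1/2873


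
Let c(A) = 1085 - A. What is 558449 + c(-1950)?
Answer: 561484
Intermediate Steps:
558449 + c(-1950) = 558449 + (1085 - 1*(-1950)) = 558449 + (1085 + 1950) = 558449 + 3035 = 561484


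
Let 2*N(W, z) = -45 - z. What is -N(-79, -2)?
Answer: 43/2 ≈ 21.500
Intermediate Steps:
N(W, z) = -45/2 - z/2 (N(W, z) = (-45 - z)/2 = -45/2 - z/2)
-N(-79, -2) = -(-45/2 - 1/2*(-2)) = -(-45/2 + 1) = -1*(-43/2) = 43/2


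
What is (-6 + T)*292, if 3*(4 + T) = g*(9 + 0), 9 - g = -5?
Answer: 9344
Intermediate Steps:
g = 14 (g = 9 - 1*(-5) = 9 + 5 = 14)
T = 38 (T = -4 + (14*(9 + 0))/3 = -4 + (14*9)/3 = -4 + (1/3)*126 = -4 + 42 = 38)
(-6 + T)*292 = (-6 + 38)*292 = 32*292 = 9344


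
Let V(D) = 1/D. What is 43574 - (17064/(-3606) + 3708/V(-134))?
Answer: 324810890/601 ≈ 5.4045e+5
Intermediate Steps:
43574 - (17064/(-3606) + 3708/V(-134)) = 43574 - (17064/(-3606) + 3708/(1/(-134))) = 43574 - (17064*(-1/3606) + 3708/(-1/134)) = 43574 - (-2844/601 + 3708*(-134)) = 43574 - (-2844/601 - 496872) = 43574 - 1*(-298622916/601) = 43574 + 298622916/601 = 324810890/601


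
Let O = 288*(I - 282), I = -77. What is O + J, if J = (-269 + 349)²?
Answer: -96992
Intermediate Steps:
J = 6400 (J = 80² = 6400)
O = -103392 (O = 288*(-77 - 282) = 288*(-359) = -103392)
O + J = -103392 + 6400 = -96992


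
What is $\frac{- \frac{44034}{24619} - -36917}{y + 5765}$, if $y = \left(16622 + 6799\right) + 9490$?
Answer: $\frac{82619599}{86560404} \approx 0.95447$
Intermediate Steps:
$y = 32911$ ($y = 23421 + 9490 = 32911$)
$\frac{- \frac{44034}{24619} - -36917}{y + 5765} = \frac{- \frac{44034}{24619} - -36917}{32911 + 5765} = \frac{\left(-44034\right) \frac{1}{24619} + 36917}{38676} = \left(- \frac{44034}{24619} + 36917\right) \frac{1}{38676} = \frac{908815589}{24619} \cdot \frac{1}{38676} = \frac{82619599}{86560404}$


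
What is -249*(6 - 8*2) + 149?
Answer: 2639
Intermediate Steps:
-249*(6 - 8*2) + 149 = -249*(6 - 16) + 149 = -249*(-10) + 149 = 2490 + 149 = 2639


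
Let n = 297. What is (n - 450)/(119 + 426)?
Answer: -153/545 ≈ -0.28073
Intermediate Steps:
(n - 450)/(119 + 426) = (297 - 450)/(119 + 426) = -153/545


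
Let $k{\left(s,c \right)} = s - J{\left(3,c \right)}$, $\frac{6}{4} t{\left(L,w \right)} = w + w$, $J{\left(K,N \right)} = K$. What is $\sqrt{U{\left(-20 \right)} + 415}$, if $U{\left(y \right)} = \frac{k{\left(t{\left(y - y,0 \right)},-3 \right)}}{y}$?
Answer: $\frac{19 \sqrt{115}}{10} \approx 20.375$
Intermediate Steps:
$t{\left(L,w \right)} = \frac{4 w}{3}$ ($t{\left(L,w \right)} = \frac{2 \left(w + w\right)}{3} = \frac{2 \cdot 2 w}{3} = \frac{4 w}{3}$)
$k{\left(s,c \right)} = -3 + s$ ($k{\left(s,c \right)} = s - 3 = -3 + s$)
$U{\left(y \right)} = - \frac{3}{y}$ ($U{\left(y \right)} = \frac{-3 + \frac{4}{3} \cdot 0}{y} = \frac{-3 + 0}{y} = - \frac{3}{y}$)
$\sqrt{U{\left(-20 \right)} + 415} = \sqrt{- \frac{3}{-20} + 415} = \sqrt{\left(-3\right) \left(- \frac{1}{20}\right) + 415} = \sqrt{\frac{3}{20} + 415} = \sqrt{\frac{8303}{20}} = \frac{19 \sqrt{115}}{10}$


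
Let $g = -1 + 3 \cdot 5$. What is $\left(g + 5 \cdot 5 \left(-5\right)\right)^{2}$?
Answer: $12321$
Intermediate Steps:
$g = 14$ ($g = -1 + 15 = 14$)
$\left(g + 5 \cdot 5 \left(-5\right)\right)^{2} = \left(14 + 5 \cdot 5 \left(-5\right)\right)^{2} = \left(14 + 25 \left(-5\right)\right)^{2} = \left(14 - 125\right)^{2} = \left(-111\right)^{2} = 12321$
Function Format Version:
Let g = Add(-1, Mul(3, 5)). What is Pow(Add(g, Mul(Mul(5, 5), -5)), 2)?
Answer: 12321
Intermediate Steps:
g = 14 (g = Add(-1, 15) = 14)
Pow(Add(g, Mul(Mul(5, 5), -5)), 2) = Pow(Add(14, Mul(Mul(5, 5), -5)), 2) = Pow(Add(14, Mul(25, -5)), 2) = Pow(Add(14, -125), 2) = Pow(-111, 2) = 12321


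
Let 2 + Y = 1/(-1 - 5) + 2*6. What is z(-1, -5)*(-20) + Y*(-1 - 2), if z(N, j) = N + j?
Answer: 181/2 ≈ 90.500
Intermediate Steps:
Y = 59/6 (Y = -2 + (1/(-1 - 5) + 2*6) = -2 + (1/(-6) + 12) = -2 + (-1/6 + 12) = -2 + 71/6 = 59/6 ≈ 9.8333)
z(-1, -5)*(-20) + Y*(-1 - 2) = (-1 - 5)*(-20) + 59*(-1 - 2)/6 = -6*(-20) + (59/6)*(-3) = 120 - 59/2 = 181/2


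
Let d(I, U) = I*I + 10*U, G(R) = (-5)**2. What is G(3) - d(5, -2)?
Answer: 20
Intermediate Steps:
G(R) = 25
d(I, U) = I**2 + 10*U
G(3) - d(5, -2) = 25 - (5**2 + 10*(-2)) = 25 - (25 - 20) = 25 - 1*5 = 25 - 5 = 20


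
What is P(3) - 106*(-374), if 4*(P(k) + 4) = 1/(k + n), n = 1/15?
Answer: 7293775/184 ≈ 39640.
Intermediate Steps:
n = 1/15 (n = 1*(1/15) = 1/15 ≈ 0.066667)
P(k) = -4 + 1/(4*(1/15 + k)) (P(k) = -4 + 1/(4*(k + 1/15)) = -4 + 1/(4*(1/15 + k)))
P(3) - 106*(-374) = (-1 - 240*3)/(4*(1 + 15*3)) - 106*(-374) = (-1 - 720)/(4*(1 + 45)) + 39644 = (¼)*(-721)/46 + 39644 = (¼)*(1/46)*(-721) + 39644 = -721/184 + 39644 = 7293775/184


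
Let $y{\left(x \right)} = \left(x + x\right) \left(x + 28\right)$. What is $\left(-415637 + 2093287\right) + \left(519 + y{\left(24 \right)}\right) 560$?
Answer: $3366050$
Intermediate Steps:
$y{\left(x \right)} = 2 x \left(28 + x\right)$
$\left(-415637 + 2093287\right) + \left(519 + y{\left(24 \right)}\right) 560 = \left(-415637 + 2093287\right) + \left(519 + 2 \cdot 24 \left(28 + 24\right)\right) 560 = 1677650 + \left(519 + 2 \cdot 24 \cdot 52\right) 560 = 1677650 + \left(519 + 2496\right) 560 = 1677650 + 3015 \cdot 560 = 1677650 + 1688400 = 3366050$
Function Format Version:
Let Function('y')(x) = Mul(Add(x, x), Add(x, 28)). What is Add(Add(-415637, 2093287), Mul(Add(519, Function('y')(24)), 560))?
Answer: 3366050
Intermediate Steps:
Function('y')(x) = Mul(2, x, Add(28, x)) (Function('y')(x) = Mul(Mul(2, x), Add(28, x)) = Mul(2, x, Add(28, x)))
Add(Add(-415637, 2093287), Mul(Add(519, Function('y')(24)), 560)) = Add(Add(-415637, 2093287), Mul(Add(519, Mul(2, 24, Add(28, 24))), 560)) = Add(1677650, Mul(Add(519, Mul(2, 24, 52)), 560)) = Add(1677650, Mul(Add(519, 2496), 560)) = Add(1677650, Mul(3015, 560)) = Add(1677650, 1688400) = 3366050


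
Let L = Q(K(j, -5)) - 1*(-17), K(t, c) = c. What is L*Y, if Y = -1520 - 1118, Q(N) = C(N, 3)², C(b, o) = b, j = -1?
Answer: -110796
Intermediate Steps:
Q(N) = N²
L = 42 (L = (-5)² - 1*(-17) = 25 + 17 = 42)
Y = -2638
L*Y = 42*(-2638) = -110796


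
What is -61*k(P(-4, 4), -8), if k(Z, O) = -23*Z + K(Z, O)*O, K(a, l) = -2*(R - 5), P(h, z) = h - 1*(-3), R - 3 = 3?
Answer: -2379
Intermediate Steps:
R = 6 (R = 3 + 3 = 6)
P(h, z) = 3 + h (P(h, z) = h + 3 = 3 + h)
K(a, l) = -2 (K(a, l) = -2*(6 - 5) = -2*1 = -2)
k(Z, O) = -23*Z - 2*O
-61*k(P(-4, 4), -8) = -61*(-23*(3 - 4) - 2*(-8)) = -61*(-23*(-1) + 16) = -61*(23 + 16) = -61*39 = -2379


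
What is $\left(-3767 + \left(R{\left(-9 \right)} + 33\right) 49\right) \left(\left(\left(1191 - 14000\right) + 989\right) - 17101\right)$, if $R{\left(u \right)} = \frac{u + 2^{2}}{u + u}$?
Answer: $\frac{1112157055}{18} \approx 6.1786 \cdot 10^{7}$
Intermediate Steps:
$R{\left(u \right)} = \frac{4 + u}{2 u}$ ($R{\left(u \right)} = \frac{u + 4}{2 u} = \left(4 + u\right) \frac{1}{2 u} = \frac{4 + u}{2 u}$)
$\left(-3767 + \left(R{\left(-9 \right)} + 33\right) 49\right) \left(\left(\left(1191 - 14000\right) + 989\right) - 17101\right) = \left(-3767 + \left(\frac{4 - 9}{2 \left(-9\right)} + 33\right) 49\right) \left(\left(\left(1191 - 14000\right) + 989\right) - 17101\right) = \left(-3767 + \left(\frac{1}{2} \left(- \frac{1}{9}\right) \left(-5\right) + 33\right) 49\right) \left(\left(-12809 + 989\right) - 17101\right) = \left(-3767 + \left(\frac{5}{18} + 33\right) 49\right) \left(-11820 - 17101\right) = \left(-3767 + \frac{599}{18} \cdot 49\right) \left(-28921\right) = \left(-3767 + \frac{29351}{18}\right) \left(-28921\right) = \left(- \frac{38455}{18}\right) \left(-28921\right) = \frac{1112157055}{18}$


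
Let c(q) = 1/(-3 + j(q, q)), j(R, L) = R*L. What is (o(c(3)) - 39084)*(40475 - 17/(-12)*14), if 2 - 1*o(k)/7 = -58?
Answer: -1565692236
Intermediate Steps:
j(R, L) = L*R
c(q) = 1/(-3 + q²) (c(q) = 1/(-3 + q*q) = 1/(-3 + q²))
o(k) = 420 (o(k) = 14 - 7*(-58) = 14 + 406 = 420)
(o(c(3)) - 39084)*(40475 - 17/(-12)*14) = (420 - 39084)*(40475 - 17/(-12)*14) = -38664*(40475 - 17*(-1/12)*14) = -38664*(40475 + (17/12)*14) = -38664*(40475 + 119/6) = -38664*242969/6 = -1565692236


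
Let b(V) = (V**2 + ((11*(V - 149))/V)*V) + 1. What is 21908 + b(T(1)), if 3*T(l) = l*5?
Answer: 182620/9 ≈ 20291.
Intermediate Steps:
T(l) = 5*l/3 (T(l) = (l*5)/3 = (5*l)/3 = 5*l/3)
b(V) = -1638 + V**2 + 11*V (b(V) = (V**2 + ((11*(-149 + V))/V)*V) + 1 = (V**2 + ((-1639 + 11*V)/V)*V) + 1 = (V**2 + (-1639 + 11*V)) + 1 = (-1639 + V**2 + 11*V) + 1 = -1638 + V**2 + 11*V)
21908 + b(T(1)) = 21908 + (-1638 + ((5/3)*1)**2 + 11*((5/3)*1)) = 21908 + (-1638 + (5/3)**2 + 11*(5/3)) = 21908 + (-1638 + 25/9 + 55/3) = 21908 - 14552/9 = 182620/9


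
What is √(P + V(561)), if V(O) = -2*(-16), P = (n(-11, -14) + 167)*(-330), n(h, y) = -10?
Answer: I*√51778 ≈ 227.55*I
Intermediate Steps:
P = -51810 (P = (-10 + 167)*(-330) = 157*(-330) = -51810)
V(O) = 32
√(P + V(561)) = √(-51810 + 32) = √(-51778) = I*√51778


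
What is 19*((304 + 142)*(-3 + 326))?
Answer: 2737102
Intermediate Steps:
19*((304 + 142)*(-3 + 326)) = 19*(446*323) = 19*144058 = 2737102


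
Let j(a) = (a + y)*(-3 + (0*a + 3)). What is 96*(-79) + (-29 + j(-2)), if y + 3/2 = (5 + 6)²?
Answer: -7613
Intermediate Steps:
y = 239/2 (y = -3/2 + (5 + 6)² = -3/2 + 11² = -3/2 + 121 = 239/2 ≈ 119.50)
j(a) = 0 (j(a) = (a + 239/2)*(-3 + (0*a + 3)) = (239/2 + a)*(-3 + (0 + 3)) = (239/2 + a)*(-3 + 3) = (239/2 + a)*0 = 0)
96*(-79) + (-29 + j(-2)) = 96*(-79) + (-29 + 0) = -7584 - 29 = -7613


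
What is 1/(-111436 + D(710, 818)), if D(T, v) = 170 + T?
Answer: -1/110556 ≈ -9.0452e-6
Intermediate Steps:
1/(-111436 + D(710, 818)) = 1/(-111436 + (170 + 710)) = 1/(-111436 + 880) = 1/(-110556) = -1/110556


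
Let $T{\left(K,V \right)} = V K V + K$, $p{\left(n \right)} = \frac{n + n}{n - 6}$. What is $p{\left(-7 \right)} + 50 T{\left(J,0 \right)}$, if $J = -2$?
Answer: $- \frac{1286}{13} \approx -98.923$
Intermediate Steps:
$p{\left(n \right)} = \frac{2 n}{-6 + n}$
$T{\left(K,V \right)} = K + K V^{2}$ ($T{\left(K,V \right)} = K V V + K = K V^{2} + K = K + K V^{2}$)
$p{\left(-7 \right)} + 50 T{\left(J,0 \right)} = 2 \left(-7\right) \frac{1}{-6 - 7} + 50 \left(- 2 \left(1 + 0^{2}\right)\right) = 2 \left(-7\right) \frac{1}{-13} + 50 \left(- 2 \left(1 + 0\right)\right) = 2 \left(-7\right) \left(- \frac{1}{13}\right) + 50 \left(\left(-2\right) 1\right) = \frac{14}{13} + 50 \left(-2\right) = \frac{14}{13} - 100 = - \frac{1286}{13}$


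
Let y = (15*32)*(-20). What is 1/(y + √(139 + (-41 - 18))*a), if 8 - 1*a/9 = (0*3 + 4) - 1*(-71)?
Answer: -40/262797 + 67*√5/1751980 ≈ -6.6696e-5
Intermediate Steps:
y = -9600 (y = 480*(-20) = -9600)
a = -603 (a = 72 - 9*((0*3 + 4) - 1*(-71)) = 72 - 9*((0 + 4) + 71) = 72 - 9*(4 + 71) = 72 - 9*75 = 72 - 675 = -603)
1/(y + √(139 + (-41 - 18))*a) = 1/(-9600 + √(139 + (-41 - 18))*(-603)) = 1/(-9600 + √(139 - 59)*(-603)) = 1/(-9600 + √80*(-603)) = 1/(-9600 + (4*√5)*(-603)) = 1/(-9600 - 2412*√5)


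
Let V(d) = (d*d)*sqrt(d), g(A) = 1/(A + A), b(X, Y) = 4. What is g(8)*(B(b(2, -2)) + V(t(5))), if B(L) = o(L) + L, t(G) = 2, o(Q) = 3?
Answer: 7/16 + sqrt(2)/4 ≈ 0.79105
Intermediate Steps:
g(A) = 1/(2*A)
V(d) = d**(5/2) (V(d) = d**2*sqrt(d) = d**(5/2))
B(L) = 3 + L
g(8)*(B(b(2, -2)) + V(t(5))) = ((1/2)/8)*((3 + 4) + 2**(5/2)) = ((1/2)*(1/8))*(7 + 4*sqrt(2)) = (7 + 4*sqrt(2))/16 = 7/16 + sqrt(2)/4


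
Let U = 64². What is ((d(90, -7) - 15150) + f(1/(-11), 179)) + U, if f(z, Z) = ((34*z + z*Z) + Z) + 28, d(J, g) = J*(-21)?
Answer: -140320/11 ≈ -12756.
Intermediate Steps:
d(J, g) = -21*J
U = 4096
f(z, Z) = 28 + Z + 34*z + Z*z (f(z, Z) = ((34*z + Z*z) + Z) + 28 = (Z + 34*z + Z*z) + 28 = 28 + Z + 34*z + Z*z)
((d(90, -7) - 15150) + f(1/(-11), 179)) + U = ((-21*90 - 15150) + (28 + 179 + 34/(-11) + 179/(-11))) + 4096 = ((-1890 - 15150) + (28 + 179 + 34*(-1/11) + 179*(-1/11))) + 4096 = (-17040 + (28 + 179 - 34/11 - 179/11)) + 4096 = (-17040 + 2064/11) + 4096 = -185376/11 + 4096 = -140320/11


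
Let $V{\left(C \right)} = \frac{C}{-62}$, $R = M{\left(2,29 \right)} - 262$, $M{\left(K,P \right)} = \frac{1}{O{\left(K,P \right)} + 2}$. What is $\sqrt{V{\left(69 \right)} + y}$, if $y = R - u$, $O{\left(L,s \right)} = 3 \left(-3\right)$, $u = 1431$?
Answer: $\frac{i \sqrt{319123238}}{434} \approx 41.161 i$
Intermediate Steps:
$O{\left(L,s \right)} = -9$
$M{\left(K,P \right)} = - \frac{1}{7}$ ($M{\left(K,P \right)} = \frac{1}{-9 + 2} = \frac{1}{-7} = - \frac{1}{7}$)
$R = - \frac{1835}{7}$ ($R = - \frac{1}{7} - 262 = - \frac{1835}{7} \approx -262.14$)
$V{\left(C \right)} = - \frac{C}{62}$ ($V{\left(C \right)} = C \left(- \frac{1}{62}\right) = - \frac{C}{62}$)
$y = - \frac{11852}{7}$ ($y = - \frac{1835}{7} - 1431 = - \frac{11852}{7} \approx -1693.1$)
$\sqrt{V{\left(69 \right)} + y} = \sqrt{\left(- \frac{1}{62}\right) 69 - \frac{11852}{7}} = \sqrt{- \frac{69}{62} - \frac{11852}{7}} = \sqrt{- \frac{735307}{434}} = \frac{i \sqrt{319123238}}{434}$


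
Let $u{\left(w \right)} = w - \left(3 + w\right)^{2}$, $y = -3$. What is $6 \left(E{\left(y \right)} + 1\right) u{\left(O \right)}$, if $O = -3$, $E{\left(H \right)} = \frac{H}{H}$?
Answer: $-36$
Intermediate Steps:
$E{\left(H \right)} = 1$
$6 \left(E{\left(y \right)} + 1\right) u{\left(O \right)} = 6 \left(1 + 1\right) \left(-3 - \left(3 - 3\right)^{2}\right) = 6 \cdot 2 \left(-3 - 0^{2}\right) = 12 \left(-3 - 0\right) = 12 \left(-3 + 0\right) = 12 \left(-3\right) = -36$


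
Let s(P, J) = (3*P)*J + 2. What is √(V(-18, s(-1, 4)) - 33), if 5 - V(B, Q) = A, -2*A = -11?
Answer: I*√134/2 ≈ 5.7879*I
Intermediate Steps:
s(P, J) = 2 + 3*J*P (s(P, J) = 3*J*P + 2 = 2 + 3*J*P)
A = 11/2 (A = -½*(-11) = 11/2 ≈ 5.5000)
V(B, Q) = -½ (V(B, Q) = 5 - 1*11/2 = 5 - 11/2 = -½)
√(V(-18, s(-1, 4)) - 33) = √(-½ - 33) = √(-67/2) = I*√134/2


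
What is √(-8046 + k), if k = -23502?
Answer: 2*I*√7887 ≈ 177.62*I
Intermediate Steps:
√(-8046 + k) = √(-8046 - 23502) = √(-31548) = 2*I*√7887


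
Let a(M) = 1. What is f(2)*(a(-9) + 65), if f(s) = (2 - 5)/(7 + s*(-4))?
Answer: 198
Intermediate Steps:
f(s) = -3/(7 - 4*s)
f(2)*(a(-9) + 65) = (3/(-7 + 4*2))*(1 + 65) = (3/(-7 + 8))*66 = (3/1)*66 = (3*1)*66 = 3*66 = 198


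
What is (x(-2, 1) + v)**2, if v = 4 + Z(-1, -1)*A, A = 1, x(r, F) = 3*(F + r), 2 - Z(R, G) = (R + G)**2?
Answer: 1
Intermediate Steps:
Z(R, G) = 2 - (G + R)**2 (Z(R, G) = 2 - (R + G)**2 = 2 - (G + R)**2)
x(r, F) = 3*F + 3*r
v = 2 (v = 4 + (2 - (-1 - 1)**2)*1 = 4 + (2 - 1*(-2)**2)*1 = 4 + (2 - 1*4)*1 = 4 + (2 - 4)*1 = 4 - 2*1 = 4 - 2 = 2)
(x(-2, 1) + v)**2 = ((3*1 + 3*(-2)) + 2)**2 = ((3 - 6) + 2)**2 = (-3 + 2)**2 = (-1)**2 = 1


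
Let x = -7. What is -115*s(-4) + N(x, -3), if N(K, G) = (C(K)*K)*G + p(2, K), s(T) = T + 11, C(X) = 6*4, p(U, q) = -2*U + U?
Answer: -303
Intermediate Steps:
p(U, q) = -U
C(X) = 24
s(T) = 11 + T
N(K, G) = -2 + 24*G*K (N(K, G) = (24*K)*G - 1*2 = 24*G*K - 2 = -2 + 24*G*K)
-115*s(-4) + N(x, -3) = -115*(11 - 4) + (-2 + 24*(-3)*(-7)) = -115*7 + (-2 + 504) = -805 + 502 = -303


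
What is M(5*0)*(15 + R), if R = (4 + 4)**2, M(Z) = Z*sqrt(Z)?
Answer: 0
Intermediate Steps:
M(Z) = Z**(3/2)
R = 64 (R = 8**2 = 64)
M(5*0)*(15 + R) = (5*0)**(3/2)*(15 + 64) = 0**(3/2)*79 = 0*79 = 0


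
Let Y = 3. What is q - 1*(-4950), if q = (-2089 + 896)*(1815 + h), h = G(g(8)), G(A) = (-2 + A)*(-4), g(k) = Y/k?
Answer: -4336199/2 ≈ -2.1681e+6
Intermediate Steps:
g(k) = 3/k
G(A) = 8 - 4*A
h = 13/2 (h = 8 - 12/8 = 8 - 4*3/8 = 8 - 3/2 = 13/2 ≈ 6.5000)
q = -4346099/2 (q = (-2089 + 896)*(1815 + 13/2) = -1193*3643/2 = -4346099/2 ≈ -2.1730e+6)
q - 1*(-4950) = -4346099/2 - 1*(-4950) = -4346099/2 + 4950 = -4336199/2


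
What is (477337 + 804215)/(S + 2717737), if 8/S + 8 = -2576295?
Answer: 1100555420752/2333904662101 ≈ 0.47155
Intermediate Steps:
S = -8/2576303 (S = 8/(-8 - 2576295) = 8/(-2576303) = 8*(-1/2576303) = -8/2576303 ≈ -3.1052e-6)
(477337 + 804215)/(S + 2717737) = (477337 + 804215)/(-8/2576303 + 2717737) = 1281552/(7001713986303/2576303) = 1281552*(2576303/7001713986303) = 1100555420752/2333904662101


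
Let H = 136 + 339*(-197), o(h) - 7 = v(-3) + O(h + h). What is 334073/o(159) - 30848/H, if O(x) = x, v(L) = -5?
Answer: 22274834591/21327040 ≈ 1044.4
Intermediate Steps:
o(h) = 2 + 2*h (o(h) = 7 + (-5 + (h + h)) = 7 + (-5 + 2*h) = 2 + 2*h)
H = -66647 (H = 136 - 66783 = -66647)
334073/o(159) - 30848/H = 334073/(2 + 2*159) - 30848/(-66647) = 334073/(2 + 318) - 30848*(-1/66647) = 334073/320 + 30848/66647 = 22274834591/21327040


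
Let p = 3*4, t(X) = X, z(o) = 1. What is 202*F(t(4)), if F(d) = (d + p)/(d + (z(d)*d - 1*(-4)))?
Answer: 808/3 ≈ 269.33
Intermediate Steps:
p = 12
F(d) = (12 + d)/(4 + 2*d) (F(d) = (d + 12)/(d + (1*d - 1*(-4))) = (12 + d)/(d + (d + 4)) = (12 + d)/(d + (4 + d)) = (12 + d)/(4 + 2*d))
202*F(t(4)) = 202*((12 + 4)/(2*(2 + 4))) = 202*((½)*16/6) = 202*((½)*(⅙)*16) = 202*(4/3) = 808/3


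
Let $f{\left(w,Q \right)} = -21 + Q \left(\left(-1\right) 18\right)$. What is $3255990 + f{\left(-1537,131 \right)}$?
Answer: $3253611$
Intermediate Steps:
$f{\left(w,Q \right)} = -21 - 18 Q$ ($f{\left(w,Q \right)} = -21 + Q \left(-18\right) = -21 - 18 Q$)
$3255990 + f{\left(-1537,131 \right)} = 3255990 - 2379 = 3253611$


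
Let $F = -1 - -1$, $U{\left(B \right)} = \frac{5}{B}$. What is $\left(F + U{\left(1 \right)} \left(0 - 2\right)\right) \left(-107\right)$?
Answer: $1070$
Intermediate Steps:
$F = 0$ ($F = -1 + 1 = 0$)
$\left(F + U{\left(1 \right)} \left(0 - 2\right)\right) \left(-107\right) = \left(0 + \frac{5}{1} \left(0 - 2\right)\right) \left(-107\right) = \left(0 + 5 \cdot 1 \left(0 - 2\right)\right) \left(-107\right) = \left(0 + 5 \left(-2\right)\right) \left(-107\right) = \left(0 - 10\right) \left(-107\right) = \left(-10\right) \left(-107\right) = 1070$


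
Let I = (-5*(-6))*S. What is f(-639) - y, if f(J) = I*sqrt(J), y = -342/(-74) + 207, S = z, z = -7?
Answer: -7830/37 - 630*I*sqrt(71) ≈ -211.62 - 5308.5*I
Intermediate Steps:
S = -7
I = -210 (I = -5*(-6)*(-7) = 30*(-7) = -210)
y = 7830/37 (y = -342*(-1/74) + 207 = 171/37 + 207 = 7830/37 ≈ 211.62)
f(J) = -210*sqrt(J)
f(-639) - y = -630*I*sqrt(71) - 1*7830/37 = -630*I*sqrt(71) - 7830/37 = -7830/37 - 630*I*sqrt(71)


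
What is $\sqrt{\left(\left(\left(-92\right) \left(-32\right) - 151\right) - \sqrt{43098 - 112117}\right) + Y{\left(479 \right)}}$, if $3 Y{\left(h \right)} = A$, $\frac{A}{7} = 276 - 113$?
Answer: $\frac{\sqrt{28560 - 9 i \sqrt{69019}}}{3} \approx 56.38 - 2.3298 i$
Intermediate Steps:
$A = 1141$ ($A = 7 \left(276 - 113\right) = 7 \cdot 163 = 1141$)
$Y{\left(h \right)} = \frac{1141}{3}$ ($Y{\left(h \right)} = \frac{1}{3} \cdot 1141 = \frac{1141}{3}$)
$\sqrt{\left(\left(\left(-92\right) \left(-32\right) - 151\right) - \sqrt{43098 - 112117}\right) + Y{\left(479 \right)}} = \sqrt{\left(\left(\left(-92\right) \left(-32\right) - 151\right) - \sqrt{43098 - 112117}\right) + \frac{1141}{3}} = \sqrt{\left(\left(2944 - 151\right) - \sqrt{-69019}\right) + \frac{1141}{3}} = \sqrt{\left(2793 - i \sqrt{69019}\right) + \frac{1141}{3}} = \sqrt{\frac{9520}{3} - i \sqrt{69019}}$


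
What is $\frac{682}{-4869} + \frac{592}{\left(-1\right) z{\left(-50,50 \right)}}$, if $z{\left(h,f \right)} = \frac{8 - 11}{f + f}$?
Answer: $\frac{96080918}{4869} \approx 19733.0$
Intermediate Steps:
$z{\left(h,f \right)} = - \frac{3}{2 f}$
$\frac{682}{-4869} + \frac{592}{\left(-1\right) z{\left(-50,50 \right)}} = \frac{682}{-4869} + \frac{592}{\left(-1\right) \left(- \frac{3}{2 \cdot 50}\right)} = 682 \left(- \frac{1}{4869}\right) + \frac{592}{\left(-1\right) \left(\left(- \frac{3}{2}\right) \frac{1}{50}\right)} = - \frac{682}{4869} + \frac{592}{\left(-1\right) \left(- \frac{3}{100}\right)} = - \frac{682}{4869} + \frac{592}{\frac{3}{100}} = - \frac{682}{4869} + 592 \cdot \frac{100}{3} = - \frac{682}{4869} + \frac{59200}{3} = \frac{96080918}{4869}$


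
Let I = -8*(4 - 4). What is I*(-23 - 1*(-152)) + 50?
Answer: 50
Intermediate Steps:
I = 0 (I = -8*0 = 0)
I*(-23 - 1*(-152)) + 50 = 0*(-23 - 1*(-152)) + 50 = 0*(-23 + 152) + 50 = 0*129 + 50 = 0 + 50 = 50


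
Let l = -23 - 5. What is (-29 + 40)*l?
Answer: -308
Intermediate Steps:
l = -28
(-29 + 40)*l = (-29 + 40)*(-28) = 11*(-28) = -308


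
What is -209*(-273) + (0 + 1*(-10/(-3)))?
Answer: 171181/3 ≈ 57060.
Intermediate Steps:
-209*(-273) + (0 + 1*(-10/(-3))) = 57057 + (0 + 1*(-10*(-⅓))) = 57057 + (0 + 1*(10/3)) = 57057 + (0 + 10/3) = 57057 + 10/3 = 171181/3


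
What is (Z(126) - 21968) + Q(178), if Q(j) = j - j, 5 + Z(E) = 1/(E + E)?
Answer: -5537195/252 ≈ -21973.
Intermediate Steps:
Z(E) = -5 + 1/(2*E) (Z(E) = -5 + 1/(E + E) = -5 + 1/(2*E))
Q(j) = 0
(Z(126) - 21968) + Q(178) = ((-5 + (1/2)/126) - 21968) + 0 = ((-5 + (1/2)*(1/126)) - 21968) + 0 = ((-5 + 1/252) - 21968) + 0 = (-1259/252 - 21968) + 0 = -5537195/252 + 0 = -5537195/252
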